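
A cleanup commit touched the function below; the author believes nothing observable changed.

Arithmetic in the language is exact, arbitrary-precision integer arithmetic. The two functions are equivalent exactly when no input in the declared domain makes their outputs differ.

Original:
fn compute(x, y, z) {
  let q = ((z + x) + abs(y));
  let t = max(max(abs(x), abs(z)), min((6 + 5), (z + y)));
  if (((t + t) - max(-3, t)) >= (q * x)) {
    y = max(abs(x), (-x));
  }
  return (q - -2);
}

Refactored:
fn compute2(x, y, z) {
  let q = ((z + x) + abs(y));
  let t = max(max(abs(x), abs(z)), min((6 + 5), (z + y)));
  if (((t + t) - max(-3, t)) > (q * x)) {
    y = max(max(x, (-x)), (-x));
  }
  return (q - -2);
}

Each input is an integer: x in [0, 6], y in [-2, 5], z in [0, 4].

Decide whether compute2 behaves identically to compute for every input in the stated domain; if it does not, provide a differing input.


Equivalent. The edit looks behavioral (`(((t + t) - max(-3, t)) >= (q * x))` became `(((t + t) - max(-3, t)) > (q * x))`), but over these ranges it never changes the outcome.
Across all 280 domain points the two functions coincide.
One worked example (x=5, y=2, z=2) — compute: q = 9; t = 5; (((t + t) - max(-3, t)) >= (q * x)) -> false; return 11; compute2: q = 9; t = 5; (((t + t) - max(-3, t)) > (q * x)) -> false; return 11; agreement on 11.
verdict: equivalent


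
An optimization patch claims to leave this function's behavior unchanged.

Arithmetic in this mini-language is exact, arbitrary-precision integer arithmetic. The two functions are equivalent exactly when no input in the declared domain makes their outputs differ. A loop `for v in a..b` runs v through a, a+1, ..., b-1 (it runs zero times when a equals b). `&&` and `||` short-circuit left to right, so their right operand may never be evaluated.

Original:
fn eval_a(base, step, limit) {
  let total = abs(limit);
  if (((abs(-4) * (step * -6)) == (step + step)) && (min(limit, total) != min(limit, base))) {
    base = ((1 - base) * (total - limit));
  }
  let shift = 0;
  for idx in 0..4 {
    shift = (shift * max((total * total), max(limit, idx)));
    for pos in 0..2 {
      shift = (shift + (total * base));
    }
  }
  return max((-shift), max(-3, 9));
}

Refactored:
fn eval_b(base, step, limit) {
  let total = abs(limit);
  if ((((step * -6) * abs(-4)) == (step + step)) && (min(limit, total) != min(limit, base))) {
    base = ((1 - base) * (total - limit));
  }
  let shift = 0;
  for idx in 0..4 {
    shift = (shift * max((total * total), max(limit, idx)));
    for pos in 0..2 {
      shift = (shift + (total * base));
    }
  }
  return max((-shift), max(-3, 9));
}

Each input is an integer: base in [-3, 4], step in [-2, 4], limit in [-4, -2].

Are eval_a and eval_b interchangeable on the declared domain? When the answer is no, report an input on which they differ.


Changes here: same computation, different form; the full 168-point sweep finds no disagreement.
verdict: equivalent


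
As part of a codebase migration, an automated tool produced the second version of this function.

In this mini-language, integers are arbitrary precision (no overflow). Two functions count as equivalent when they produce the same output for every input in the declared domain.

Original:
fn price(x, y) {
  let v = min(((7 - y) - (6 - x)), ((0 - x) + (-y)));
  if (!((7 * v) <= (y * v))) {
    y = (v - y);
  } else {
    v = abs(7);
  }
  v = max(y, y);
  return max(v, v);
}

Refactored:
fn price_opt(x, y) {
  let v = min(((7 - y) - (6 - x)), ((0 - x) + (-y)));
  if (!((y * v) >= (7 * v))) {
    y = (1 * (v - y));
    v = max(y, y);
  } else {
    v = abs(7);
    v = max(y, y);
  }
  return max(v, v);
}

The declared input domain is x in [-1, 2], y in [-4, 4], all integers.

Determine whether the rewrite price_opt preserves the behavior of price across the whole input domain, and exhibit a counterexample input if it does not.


The two are interchangeable: constant usage differs, min/max/abs usage differs, comparison usage differs, statement counts differ, arithmetic usage differs, and every declared input agrees.
Spot check at x=-1, y=4 — price: v=-4, then (!((7 * v) <= (y * v))) is false, then v=7, then v=4, then returns 4. price_opt: v=-4, then (!((y * v) >= (7 * v))) is false, then v=7, then v=4, then returns 4. Both give 4.
Checked all 36 inputs in the declared domain: the outputs agree on every one.
verdict: equivalent


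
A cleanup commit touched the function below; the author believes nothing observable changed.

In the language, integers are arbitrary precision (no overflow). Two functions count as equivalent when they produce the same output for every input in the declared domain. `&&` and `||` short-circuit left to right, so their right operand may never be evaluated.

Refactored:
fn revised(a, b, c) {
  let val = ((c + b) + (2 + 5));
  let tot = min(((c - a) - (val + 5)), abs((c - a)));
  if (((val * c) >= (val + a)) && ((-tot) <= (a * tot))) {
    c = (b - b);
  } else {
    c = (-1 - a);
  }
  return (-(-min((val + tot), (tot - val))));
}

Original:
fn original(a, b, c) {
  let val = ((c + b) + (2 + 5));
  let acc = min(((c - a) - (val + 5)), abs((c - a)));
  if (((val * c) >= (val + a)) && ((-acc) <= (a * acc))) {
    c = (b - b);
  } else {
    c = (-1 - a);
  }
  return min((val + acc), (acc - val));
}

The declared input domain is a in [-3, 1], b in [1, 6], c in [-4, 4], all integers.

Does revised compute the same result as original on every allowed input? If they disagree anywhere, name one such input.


Behavior is preserved: although local variable names differ, the outputs never diverge.
As a probe, take a=0, b=4, c=2: original runs val = 13; acc = -16; (((val * c) >= (val + a)) && ((-acc) <= (a * acc))) -> false; c = -1; return -29; revised runs val = 13; tot = -16; (((val * c) >= (val + a)) && ((-tot) <= (a * tot))) -> false; c = -1; return -29; both end at -29.
Checked all 270 inputs in the declared domain: the outputs agree on every one.
verdict: equivalent


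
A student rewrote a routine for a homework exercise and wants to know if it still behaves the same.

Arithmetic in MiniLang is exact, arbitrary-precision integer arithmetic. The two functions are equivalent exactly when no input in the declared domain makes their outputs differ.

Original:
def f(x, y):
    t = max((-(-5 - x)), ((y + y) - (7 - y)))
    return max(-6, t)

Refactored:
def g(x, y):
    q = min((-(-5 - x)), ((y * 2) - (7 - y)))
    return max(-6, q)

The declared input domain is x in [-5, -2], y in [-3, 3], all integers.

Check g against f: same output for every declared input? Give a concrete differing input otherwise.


These are not equivalent — on x=-5, y=-3 the outputs split (0 vs -6).
f: t=0, then returns 0
g: q=-16, then returns -6
verdict: not equivalent; witness: x=-5, y=-3


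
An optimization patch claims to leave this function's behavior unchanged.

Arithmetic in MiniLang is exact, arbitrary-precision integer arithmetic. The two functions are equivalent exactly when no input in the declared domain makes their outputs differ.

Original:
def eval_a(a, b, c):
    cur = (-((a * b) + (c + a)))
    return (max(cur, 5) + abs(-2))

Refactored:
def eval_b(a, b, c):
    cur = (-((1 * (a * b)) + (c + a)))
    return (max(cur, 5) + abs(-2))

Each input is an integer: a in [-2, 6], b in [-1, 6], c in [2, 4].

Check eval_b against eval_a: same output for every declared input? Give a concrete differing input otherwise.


Changes here: arithmetic usage differs, plus constant usage differs; the full 216-point sweep finds no disagreement.
verdict: equivalent


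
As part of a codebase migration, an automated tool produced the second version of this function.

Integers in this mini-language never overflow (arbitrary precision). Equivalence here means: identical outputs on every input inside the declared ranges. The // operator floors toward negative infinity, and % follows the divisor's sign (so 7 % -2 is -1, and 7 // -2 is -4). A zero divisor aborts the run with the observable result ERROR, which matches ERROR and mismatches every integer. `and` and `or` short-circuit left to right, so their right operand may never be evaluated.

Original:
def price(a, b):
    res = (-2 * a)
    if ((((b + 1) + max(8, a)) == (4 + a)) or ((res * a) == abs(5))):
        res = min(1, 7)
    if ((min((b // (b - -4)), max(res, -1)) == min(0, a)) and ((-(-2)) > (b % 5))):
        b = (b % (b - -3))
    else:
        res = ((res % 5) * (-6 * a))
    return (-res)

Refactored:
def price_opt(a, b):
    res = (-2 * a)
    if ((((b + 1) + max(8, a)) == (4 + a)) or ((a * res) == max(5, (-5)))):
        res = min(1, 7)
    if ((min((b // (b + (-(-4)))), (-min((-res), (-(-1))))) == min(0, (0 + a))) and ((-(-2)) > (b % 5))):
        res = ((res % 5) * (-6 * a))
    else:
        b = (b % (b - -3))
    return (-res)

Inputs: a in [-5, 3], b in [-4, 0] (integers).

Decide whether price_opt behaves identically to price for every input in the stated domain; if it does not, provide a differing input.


Input a=-5, b=-3: 0 from price versus ERROR from price_opt.
verdict: not equivalent; witness: a=-5, b=-3


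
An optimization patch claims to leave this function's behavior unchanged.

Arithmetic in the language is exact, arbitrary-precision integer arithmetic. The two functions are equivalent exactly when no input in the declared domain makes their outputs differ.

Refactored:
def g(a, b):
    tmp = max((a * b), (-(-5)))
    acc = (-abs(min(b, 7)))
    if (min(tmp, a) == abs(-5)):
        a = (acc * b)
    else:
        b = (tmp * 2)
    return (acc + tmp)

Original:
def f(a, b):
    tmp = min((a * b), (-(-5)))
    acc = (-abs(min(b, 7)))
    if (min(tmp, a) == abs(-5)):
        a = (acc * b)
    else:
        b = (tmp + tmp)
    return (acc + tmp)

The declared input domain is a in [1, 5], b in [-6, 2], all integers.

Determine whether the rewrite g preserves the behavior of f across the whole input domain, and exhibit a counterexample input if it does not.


The rewrite breaks on a=1, b=-6, where the results are -12 and -1.
f: tmp=-6, then acc=-6, then (min(tmp, a) == abs(-5)) is false, then b=-12, then returns -12
g: tmp=5, then acc=-6, then (min(tmp, a) == abs(-5)) is false, then b=10, then returns -1
verdict: not equivalent; witness: a=1, b=-6


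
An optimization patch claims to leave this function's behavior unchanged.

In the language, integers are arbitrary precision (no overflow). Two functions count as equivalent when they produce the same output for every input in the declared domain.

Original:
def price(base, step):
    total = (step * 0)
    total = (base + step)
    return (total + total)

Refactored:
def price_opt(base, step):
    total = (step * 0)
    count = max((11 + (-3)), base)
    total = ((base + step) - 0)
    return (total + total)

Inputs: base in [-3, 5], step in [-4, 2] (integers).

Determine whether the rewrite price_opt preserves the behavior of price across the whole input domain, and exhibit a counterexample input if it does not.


Reading the diff, among the changes: min/max/abs usage differs; and arithmetic usage differs; and local variable names differ; and constant usage differs; and statement counts differ.
One worked example (base=1, step=-2) — price: total=0, then total=-1, then returns -2; price_opt: total=0, then count=8, then total=-1, then returns -2; agreement on -2.
Across all 63 domain points the two functions coincide.
verdict: equivalent


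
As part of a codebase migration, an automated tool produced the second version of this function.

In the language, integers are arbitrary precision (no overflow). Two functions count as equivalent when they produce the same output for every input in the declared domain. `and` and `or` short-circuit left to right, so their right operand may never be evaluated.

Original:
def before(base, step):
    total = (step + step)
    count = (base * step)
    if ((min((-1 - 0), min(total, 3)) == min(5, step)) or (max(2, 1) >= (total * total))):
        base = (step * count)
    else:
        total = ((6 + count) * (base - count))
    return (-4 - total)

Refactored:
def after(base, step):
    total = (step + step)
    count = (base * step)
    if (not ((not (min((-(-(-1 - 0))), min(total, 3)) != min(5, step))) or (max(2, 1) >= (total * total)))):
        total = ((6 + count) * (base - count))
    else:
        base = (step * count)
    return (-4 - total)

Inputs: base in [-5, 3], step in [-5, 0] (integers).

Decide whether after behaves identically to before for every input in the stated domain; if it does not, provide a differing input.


The two versions differ — the changes include comparison usage differs; also boolean connective usage differs.
Tracing base=-5, step=0: before: total=0, then count=0, then ((min((-1 - 0), min(total, 3)) == min(5, step)) or (max(2, 1) >= (total * total))) is true, then base=0, then returns -4 | after: total=0, then count=0, then (not ((not (min((-(-(-1 - 0))), min(total, 3)) != min(5, step))) or (max(2, 1) >= (total * total)))) is false, then base=0, then returns -4 — matching result -4.
Checked all 54 inputs in the declared domain: the outputs agree on every one.
verdict: equivalent


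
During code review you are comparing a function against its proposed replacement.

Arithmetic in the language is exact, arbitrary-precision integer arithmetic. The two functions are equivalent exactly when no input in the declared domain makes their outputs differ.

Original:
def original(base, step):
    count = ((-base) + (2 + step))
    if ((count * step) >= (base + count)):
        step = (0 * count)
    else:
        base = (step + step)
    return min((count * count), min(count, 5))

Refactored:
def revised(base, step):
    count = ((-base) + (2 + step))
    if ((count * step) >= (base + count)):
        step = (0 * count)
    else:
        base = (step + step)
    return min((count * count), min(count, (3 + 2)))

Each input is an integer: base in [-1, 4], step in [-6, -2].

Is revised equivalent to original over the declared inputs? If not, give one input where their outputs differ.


Although arithmetic usage differs, and constant usage differs, 30/30 inputs agree.
verdict: equivalent


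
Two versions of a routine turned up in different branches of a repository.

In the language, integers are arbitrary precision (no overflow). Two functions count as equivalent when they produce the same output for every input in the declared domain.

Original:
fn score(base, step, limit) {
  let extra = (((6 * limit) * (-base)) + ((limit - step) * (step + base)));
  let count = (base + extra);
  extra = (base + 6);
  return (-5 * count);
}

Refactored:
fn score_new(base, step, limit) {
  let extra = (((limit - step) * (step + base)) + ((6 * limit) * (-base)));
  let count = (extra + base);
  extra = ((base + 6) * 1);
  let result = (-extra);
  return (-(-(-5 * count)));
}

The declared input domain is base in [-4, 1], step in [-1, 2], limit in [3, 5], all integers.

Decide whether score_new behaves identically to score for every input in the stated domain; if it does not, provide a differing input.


Equivalent — the differences include arithmetic usage differs; statement counts differ; constant usage differs; local variable names differ, yet no declared input distinguishes the two.
As a probe, take base=1, step=2, limit=4: score runs extra := -18 | count := -17 | extra := 7 | result 85; score_new runs extra := -18 | count := -17 | extra := 7 | result := -7 | result 85; both end at 85.
Across all 72 domain points the two functions coincide.
verdict: equivalent


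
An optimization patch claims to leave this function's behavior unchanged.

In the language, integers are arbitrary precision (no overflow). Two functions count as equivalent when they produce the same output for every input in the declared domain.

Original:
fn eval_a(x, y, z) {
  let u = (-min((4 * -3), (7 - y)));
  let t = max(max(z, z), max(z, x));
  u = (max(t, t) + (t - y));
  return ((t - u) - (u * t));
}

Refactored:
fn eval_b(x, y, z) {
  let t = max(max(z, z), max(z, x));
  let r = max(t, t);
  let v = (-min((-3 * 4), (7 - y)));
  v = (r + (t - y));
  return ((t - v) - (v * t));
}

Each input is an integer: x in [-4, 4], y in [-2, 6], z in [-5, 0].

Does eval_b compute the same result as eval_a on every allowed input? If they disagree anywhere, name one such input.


The two are interchangeable: statement counts differ; also local variable names differ, and every declared input agrees.
One worked example (x=4, y=5, z=-2) — eval_a: u becomes 12; next t becomes 4; next u becomes 3; next final value -11; eval_b: t becomes 4; next r becomes 4; next v becomes 12; next v becomes 3; next final value -11; agreement on -11.
Every one of the 486 inputs gives matching results.
verdict: equivalent


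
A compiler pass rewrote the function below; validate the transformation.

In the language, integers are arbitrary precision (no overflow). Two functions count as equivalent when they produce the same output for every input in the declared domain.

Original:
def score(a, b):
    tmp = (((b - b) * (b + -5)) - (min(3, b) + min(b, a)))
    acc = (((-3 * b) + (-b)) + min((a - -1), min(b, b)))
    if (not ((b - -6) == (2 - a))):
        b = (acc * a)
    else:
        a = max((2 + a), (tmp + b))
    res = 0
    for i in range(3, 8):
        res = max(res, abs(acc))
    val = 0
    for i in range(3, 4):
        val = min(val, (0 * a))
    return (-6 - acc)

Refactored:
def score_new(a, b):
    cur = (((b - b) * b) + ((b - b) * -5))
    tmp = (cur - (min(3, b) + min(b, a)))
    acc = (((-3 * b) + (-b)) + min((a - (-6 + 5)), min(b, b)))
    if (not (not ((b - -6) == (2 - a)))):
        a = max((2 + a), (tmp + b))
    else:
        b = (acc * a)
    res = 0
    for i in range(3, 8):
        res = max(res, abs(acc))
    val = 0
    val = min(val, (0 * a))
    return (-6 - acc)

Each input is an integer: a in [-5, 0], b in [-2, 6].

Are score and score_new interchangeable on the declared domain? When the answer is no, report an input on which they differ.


Comparing the listings, the differences include: constant usage differs; also local variable names differ; also boolean connective usage differs; also loop structure differs; also arithmetic usage differs.
As a probe, take a=0, b=-2: score runs tmp := 4 | acc := 6 | (not ((b - -6) == (2 - a))): true | b := 0 | res := 0 | iter i=3: | res := 6 | iter i=4: | res := 6 | iter i=5: | res := 6 | iter i=6: | res := 6 | iter i=7: | res := 6 | val := 0 | iter i=3: | val := 0 | result -12; score_new runs cur := 0 | tmp := 4 | acc := 6 | (not (not ((b - -6) == (2 - a)))): false | b := 0 | res := 0 | iter i=3: | res := 6 | iter i=4: | res := 6 | iter i=5: | res := 6 | iter i=6: | res := 6 | iter i=7: | res := 6 | val := 0 | val := 0 | result -12; both end at -12.
An exhaustive pass over the 54 declared inputs shows identical outputs.
verdict: equivalent


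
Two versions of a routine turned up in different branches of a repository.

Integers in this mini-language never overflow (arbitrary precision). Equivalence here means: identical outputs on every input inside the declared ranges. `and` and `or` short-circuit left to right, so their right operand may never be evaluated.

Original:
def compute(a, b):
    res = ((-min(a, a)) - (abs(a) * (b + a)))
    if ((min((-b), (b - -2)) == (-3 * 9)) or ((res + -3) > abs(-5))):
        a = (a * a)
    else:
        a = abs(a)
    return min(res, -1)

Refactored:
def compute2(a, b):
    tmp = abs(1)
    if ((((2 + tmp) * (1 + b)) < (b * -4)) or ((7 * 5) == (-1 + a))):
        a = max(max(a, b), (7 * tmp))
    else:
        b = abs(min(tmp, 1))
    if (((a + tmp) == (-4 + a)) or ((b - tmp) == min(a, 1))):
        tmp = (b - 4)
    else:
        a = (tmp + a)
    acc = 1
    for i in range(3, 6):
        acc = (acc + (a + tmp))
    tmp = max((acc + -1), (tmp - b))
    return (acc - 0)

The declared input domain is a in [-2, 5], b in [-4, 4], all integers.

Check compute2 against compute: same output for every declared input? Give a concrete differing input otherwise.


Try a=-2, b=-4.
compute: res := 14 | ((min((-b), (b - -2)) == (-3 * 9)) or ((res + -3) > abs(-5))): true | a := 4 | result -1
compute2: tmp := 1 | ((((2 + tmp) * (1 + b)) < (b * -4)) or ((7 * 5) == (-1 + a))): true | a := 7 | (((a + tmp) == (-4 + a)) or ((b - tmp) == min(a, 1))): false | a := 8 | acc := 1 | iter i=3: | acc := 10 | iter i=4: | acc := 19 | iter i=5: | acc := 28 | tmp := 27 | result 28
-1 vs 28 — the two versions disagree here.
verdict: not equivalent; witness: a=-2, b=-4


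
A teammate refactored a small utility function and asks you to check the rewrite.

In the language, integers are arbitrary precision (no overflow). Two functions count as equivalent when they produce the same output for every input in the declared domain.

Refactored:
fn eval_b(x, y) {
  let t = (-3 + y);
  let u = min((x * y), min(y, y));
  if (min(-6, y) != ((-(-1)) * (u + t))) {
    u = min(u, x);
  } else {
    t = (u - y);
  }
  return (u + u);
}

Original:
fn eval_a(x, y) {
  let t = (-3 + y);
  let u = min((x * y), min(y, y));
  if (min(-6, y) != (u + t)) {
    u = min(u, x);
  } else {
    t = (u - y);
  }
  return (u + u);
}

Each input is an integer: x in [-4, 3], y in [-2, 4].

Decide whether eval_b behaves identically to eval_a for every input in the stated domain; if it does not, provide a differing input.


Equivalent — the differences include arithmetic usage differs; also constant usage differs, yet no declared input distinguishes the two.
As a probe, take x=0, y=2: eval_a runs t := -1 | u := 0 | (min(-6, y) != (u + t)): true | u := 0 | result 0; eval_b runs t := -1 | u := 0 | (min(-6, y) != ((-(-1)) * (u + t))): true | u := 0 | result 0; both end at 0.
Every one of the 56 inputs gives matching results.
verdict: equivalent


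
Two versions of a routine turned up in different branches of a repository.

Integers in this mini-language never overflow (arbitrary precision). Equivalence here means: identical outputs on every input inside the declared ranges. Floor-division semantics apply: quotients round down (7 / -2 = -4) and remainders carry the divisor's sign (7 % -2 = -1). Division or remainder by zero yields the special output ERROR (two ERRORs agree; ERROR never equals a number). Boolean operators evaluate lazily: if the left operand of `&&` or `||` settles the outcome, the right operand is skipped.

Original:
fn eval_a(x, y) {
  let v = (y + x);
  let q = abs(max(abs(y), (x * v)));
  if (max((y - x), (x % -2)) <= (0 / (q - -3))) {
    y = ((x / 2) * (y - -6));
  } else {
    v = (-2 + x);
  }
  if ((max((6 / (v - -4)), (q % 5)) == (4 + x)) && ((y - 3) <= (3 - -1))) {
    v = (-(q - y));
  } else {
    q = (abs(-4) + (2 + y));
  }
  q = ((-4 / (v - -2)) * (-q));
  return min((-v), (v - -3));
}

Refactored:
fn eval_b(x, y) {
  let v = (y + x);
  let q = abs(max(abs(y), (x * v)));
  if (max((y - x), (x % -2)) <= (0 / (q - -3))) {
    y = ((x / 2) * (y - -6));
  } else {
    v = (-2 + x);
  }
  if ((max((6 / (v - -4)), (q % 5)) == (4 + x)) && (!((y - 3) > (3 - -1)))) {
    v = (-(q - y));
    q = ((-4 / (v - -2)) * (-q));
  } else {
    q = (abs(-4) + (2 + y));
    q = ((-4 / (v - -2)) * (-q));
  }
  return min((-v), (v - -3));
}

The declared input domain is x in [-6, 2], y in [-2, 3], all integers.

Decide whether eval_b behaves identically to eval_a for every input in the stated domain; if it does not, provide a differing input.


The two versions differ — the changes include arithmetic usage differs; statement counts differ; comparison usage differs; boolean connective usage differs; constant usage differs.
One worked example (x=-3, y=3) — eval_a: v=0, then q=3, then (max((y - x), (x % -2)) <= (0 / (q - -3))) is false, then v=-5, then ((max((6 / (v - -4)), (q % 5)) == (4 + x)) && ((y - 3) <= (3 - -1))) is false, then q=9, then q=-9, then returns -2; eval_b: v=0, then q=3, then (max((y - x), (x % -2)) <= (0 / (q - -3))) is false, then v=-5, then ((max((6 / (v - -4)), (q % 5)) == (4 + x)) && (!((y - 3) > (3 - -1)))) is false, then q=9, then q=-9, then returns -2; agreement on -2.
Sweeping the whole domain (54 inputs) finds no disagreement.
verdict: equivalent


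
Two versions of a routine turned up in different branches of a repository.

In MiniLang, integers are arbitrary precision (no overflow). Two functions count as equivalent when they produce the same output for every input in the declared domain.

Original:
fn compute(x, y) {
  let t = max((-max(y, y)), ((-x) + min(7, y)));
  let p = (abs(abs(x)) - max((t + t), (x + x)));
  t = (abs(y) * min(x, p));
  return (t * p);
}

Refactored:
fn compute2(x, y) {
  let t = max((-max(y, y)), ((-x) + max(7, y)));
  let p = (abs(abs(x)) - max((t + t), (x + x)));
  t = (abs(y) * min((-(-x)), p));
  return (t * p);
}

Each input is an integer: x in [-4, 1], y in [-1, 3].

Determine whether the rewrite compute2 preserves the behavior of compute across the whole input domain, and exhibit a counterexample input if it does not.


These are not equivalent — on x=-4, y=-1 the outputs split (8 vs 324).
compute: t becomes 3; next p becomes -2; next t becomes -4; next final value 8
compute2: t becomes 11; next p becomes -18; next t becomes -18; next final value 324
verdict: not equivalent; witness: x=-4, y=-1


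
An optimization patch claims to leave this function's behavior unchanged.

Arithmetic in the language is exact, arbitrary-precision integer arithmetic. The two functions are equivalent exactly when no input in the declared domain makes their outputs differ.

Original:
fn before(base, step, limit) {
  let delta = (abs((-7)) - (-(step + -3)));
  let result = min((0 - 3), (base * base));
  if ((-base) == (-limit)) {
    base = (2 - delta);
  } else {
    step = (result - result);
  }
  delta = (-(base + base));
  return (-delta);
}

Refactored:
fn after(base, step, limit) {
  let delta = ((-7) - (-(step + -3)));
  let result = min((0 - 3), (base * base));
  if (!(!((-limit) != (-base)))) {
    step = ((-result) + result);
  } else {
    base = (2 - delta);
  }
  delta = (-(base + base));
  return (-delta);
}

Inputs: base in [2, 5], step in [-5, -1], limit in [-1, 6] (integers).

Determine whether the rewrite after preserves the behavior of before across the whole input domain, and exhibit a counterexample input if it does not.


There is a counterexample at base=2, step=-5, limit=2: 6 on one side, 34 on the other.
before: delta becomes -1; next result becomes -3; next ((-base) == (-limit)) evaluates to true; next base becomes 3; next delta becomes -6; next final value 6
after: delta becomes -15; next result becomes -3; next (!(!((-limit) != (-base)))) evaluates to false; next base becomes 17; next delta becomes -34; next final value 34
verdict: not equivalent; witness: base=2, step=-5, limit=2


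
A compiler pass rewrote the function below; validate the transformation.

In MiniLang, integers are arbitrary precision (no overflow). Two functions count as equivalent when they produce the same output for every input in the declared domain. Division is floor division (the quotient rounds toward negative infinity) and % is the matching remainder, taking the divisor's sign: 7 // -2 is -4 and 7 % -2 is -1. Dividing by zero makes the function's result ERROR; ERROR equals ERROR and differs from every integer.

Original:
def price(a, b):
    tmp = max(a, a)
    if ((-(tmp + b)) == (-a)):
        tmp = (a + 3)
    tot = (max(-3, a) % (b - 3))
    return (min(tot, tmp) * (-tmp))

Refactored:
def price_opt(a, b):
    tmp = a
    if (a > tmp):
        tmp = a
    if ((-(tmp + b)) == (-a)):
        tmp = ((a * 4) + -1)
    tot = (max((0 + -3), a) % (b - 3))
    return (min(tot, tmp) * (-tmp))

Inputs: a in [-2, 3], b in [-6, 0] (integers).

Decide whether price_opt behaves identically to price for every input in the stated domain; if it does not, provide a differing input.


On input a=-2, b=0, price returns 2 while price_opt returns -81.
verdict: not equivalent; witness: a=-2, b=0


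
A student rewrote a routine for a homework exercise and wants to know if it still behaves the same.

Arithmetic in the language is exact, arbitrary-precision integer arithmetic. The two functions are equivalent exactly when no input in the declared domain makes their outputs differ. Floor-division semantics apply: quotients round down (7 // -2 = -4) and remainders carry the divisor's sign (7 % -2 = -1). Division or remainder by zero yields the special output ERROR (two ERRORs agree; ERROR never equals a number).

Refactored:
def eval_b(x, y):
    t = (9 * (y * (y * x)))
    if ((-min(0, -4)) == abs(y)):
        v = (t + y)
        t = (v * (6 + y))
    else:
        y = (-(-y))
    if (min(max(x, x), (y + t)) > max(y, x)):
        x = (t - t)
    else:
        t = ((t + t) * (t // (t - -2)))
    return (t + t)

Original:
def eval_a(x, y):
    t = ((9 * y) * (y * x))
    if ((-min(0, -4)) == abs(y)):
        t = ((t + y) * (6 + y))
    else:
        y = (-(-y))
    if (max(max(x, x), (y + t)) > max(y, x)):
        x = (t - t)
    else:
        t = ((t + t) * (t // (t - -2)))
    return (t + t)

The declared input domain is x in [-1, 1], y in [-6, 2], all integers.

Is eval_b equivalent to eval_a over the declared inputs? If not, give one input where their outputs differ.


There is a counterexample at x=1, y=-6: 648 on one side, 0 on the other.
eval_a: t=324, then ((-min(0, -4)) == abs(y)) is false, then y=-6, then (max(max(x, x), (y + t)) > max(y, x)) is true, then x=0, then returns 648
eval_b: t=324, then ((-min(0, -4)) == abs(y)) is false, then y=-6, then (min(max(x, x), (y + t)) > max(y, x)) is false, then t=0, then returns 0
verdict: not equivalent; witness: x=1, y=-6


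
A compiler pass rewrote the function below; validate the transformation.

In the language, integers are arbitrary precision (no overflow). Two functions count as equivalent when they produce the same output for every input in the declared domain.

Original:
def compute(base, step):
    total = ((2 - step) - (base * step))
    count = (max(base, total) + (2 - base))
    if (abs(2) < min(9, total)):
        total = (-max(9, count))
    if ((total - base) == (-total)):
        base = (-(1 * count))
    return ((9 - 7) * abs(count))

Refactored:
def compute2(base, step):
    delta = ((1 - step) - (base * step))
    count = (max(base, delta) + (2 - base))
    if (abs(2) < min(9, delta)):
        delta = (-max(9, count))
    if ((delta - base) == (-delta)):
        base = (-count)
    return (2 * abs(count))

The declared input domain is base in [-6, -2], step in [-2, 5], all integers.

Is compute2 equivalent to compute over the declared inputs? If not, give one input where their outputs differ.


Evaluate both at base=-6, step=-1.
compute: total becomes -3; next count becomes 5; next (abs(2) < min(9, total)) evaluates to false; next ((total - base) == (-total)) evaluates to true; next base becomes -5; next final value 10
compute2: delta becomes -4; next count becomes 4; next (abs(2) < min(9, delta)) evaluates to false; next ((delta - base) == (-delta)) evaluates to false; next final value 8
10 vs 8 — the two versions disagree here.
verdict: not equivalent; witness: base=-6, step=-1


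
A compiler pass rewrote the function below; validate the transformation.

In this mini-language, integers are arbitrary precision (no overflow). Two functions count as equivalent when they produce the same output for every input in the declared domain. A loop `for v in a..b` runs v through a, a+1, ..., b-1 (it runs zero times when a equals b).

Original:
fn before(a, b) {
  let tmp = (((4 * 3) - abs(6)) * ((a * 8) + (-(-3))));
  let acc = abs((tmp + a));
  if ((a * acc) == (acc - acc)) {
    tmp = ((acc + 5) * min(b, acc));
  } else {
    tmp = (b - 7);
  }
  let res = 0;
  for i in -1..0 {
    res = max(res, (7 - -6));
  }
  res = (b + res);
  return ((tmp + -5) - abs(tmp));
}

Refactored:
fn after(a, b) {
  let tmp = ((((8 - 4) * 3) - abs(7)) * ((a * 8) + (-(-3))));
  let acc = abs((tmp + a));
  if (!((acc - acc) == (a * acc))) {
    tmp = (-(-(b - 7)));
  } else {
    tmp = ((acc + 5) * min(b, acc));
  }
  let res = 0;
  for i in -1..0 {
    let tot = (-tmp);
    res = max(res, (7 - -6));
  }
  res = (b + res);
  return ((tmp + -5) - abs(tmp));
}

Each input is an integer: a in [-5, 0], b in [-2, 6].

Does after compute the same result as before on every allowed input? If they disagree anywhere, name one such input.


Evaluate both at a=0, b=-2.
before: tmp=18, then acc=18, then ((a * acc) == (acc - acc)) is true, then tmp=-46, then res=0, then (i=-1), then res=13, then res=11, then returns -97
after: tmp=15, then acc=15, then (!((acc - acc) == (a * acc))) is false, then tmp=-40, then res=0, then (i=-1), then tot=40, then res=13, then res=11, then returns -85
-97 != -85, so the rewrite changes behavior.
verdict: not equivalent; witness: a=0, b=-2


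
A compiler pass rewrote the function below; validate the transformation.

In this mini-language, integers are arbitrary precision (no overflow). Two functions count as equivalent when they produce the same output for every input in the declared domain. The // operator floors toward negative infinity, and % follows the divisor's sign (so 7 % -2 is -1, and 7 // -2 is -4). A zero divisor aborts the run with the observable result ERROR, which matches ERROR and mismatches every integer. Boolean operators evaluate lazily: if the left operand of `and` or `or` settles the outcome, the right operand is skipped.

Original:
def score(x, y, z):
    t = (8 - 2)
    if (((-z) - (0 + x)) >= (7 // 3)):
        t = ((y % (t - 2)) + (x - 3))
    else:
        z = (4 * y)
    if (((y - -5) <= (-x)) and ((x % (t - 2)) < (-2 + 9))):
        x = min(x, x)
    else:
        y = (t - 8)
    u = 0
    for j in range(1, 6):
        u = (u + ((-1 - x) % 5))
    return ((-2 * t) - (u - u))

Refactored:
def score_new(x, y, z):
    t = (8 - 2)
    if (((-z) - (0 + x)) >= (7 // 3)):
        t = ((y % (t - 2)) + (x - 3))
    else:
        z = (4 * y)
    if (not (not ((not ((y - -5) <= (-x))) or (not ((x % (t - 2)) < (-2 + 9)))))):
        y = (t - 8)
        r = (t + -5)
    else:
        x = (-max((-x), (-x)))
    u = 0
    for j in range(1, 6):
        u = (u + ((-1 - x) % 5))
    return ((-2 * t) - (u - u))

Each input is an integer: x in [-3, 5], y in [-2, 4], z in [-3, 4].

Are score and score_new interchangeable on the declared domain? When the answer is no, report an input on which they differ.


Although statement counts differ, boolean connective usage differs, constant usage differs, local variable names differ, min/max/abs usage differs, arithmetic usage differs, 504/504 inputs agree.
verdict: equivalent


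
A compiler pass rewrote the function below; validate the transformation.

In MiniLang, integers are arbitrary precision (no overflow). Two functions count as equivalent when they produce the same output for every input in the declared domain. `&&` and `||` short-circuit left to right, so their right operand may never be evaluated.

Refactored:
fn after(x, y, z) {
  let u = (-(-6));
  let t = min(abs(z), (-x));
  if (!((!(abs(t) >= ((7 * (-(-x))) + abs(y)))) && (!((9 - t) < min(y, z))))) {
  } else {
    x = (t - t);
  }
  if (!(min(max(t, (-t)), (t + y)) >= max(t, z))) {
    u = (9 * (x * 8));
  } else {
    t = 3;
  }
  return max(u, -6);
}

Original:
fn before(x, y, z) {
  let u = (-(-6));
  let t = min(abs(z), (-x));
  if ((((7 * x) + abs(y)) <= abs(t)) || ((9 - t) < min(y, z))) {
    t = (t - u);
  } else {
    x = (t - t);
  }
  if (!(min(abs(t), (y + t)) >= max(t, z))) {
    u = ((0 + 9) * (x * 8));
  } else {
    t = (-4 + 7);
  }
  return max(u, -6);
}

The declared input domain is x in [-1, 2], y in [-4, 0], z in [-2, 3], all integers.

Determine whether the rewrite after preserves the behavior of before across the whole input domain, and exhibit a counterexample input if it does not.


Take x=-1, y=0, z=-2.
before: u becomes 6; next t becomes 1; next ((((7 * x) + abs(y)) <= abs(t)) || ((9 - t) < min(y, z))) evaluates to true; next t becomes -5; next (!(min(abs(t), (y + t)) >= max(t, z))) evaluates to true; next u becomes -72; next final value -6
after: u becomes 6; next t becomes 1; next (!((!(abs(t) >= ((7 * (-(-x))) + abs(y)))) && (!((9 - t) < min(y, z))))) evaluates to true; next (!(min(max(t, (-t)), (t + y)) >= max(t, z))) evaluates to false; next t becomes 3; next final value 6
-6 and 6 differ, so these are not the same function on this domain.
verdict: not equivalent; witness: x=-1, y=0, z=-2


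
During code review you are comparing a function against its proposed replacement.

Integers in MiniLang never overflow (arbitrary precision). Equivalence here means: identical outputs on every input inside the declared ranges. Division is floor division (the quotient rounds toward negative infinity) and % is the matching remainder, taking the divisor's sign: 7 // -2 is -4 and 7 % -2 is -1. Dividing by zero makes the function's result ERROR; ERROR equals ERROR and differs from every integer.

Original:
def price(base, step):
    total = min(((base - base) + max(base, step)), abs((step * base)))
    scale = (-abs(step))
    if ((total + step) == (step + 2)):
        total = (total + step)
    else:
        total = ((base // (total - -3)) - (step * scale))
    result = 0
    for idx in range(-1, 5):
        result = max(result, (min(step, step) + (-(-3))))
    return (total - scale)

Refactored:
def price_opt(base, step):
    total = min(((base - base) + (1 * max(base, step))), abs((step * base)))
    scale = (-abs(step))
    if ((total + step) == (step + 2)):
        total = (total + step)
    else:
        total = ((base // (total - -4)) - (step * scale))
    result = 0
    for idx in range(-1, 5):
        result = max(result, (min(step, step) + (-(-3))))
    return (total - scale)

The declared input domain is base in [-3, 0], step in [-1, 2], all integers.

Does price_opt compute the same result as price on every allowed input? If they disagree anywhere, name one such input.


Run the pair on base=-3, step=-1.
price: total := -1 | scale := -1 | ((total + step) == (step + 2)): false | total := -3 | result := 0 | iter idx=-1: | result := 2 | iter idx=0: | result := 2 | iter idx=1: | result := 2 | iter idx=2: | result := 2 | iter idx=3: | result := 2 | iter idx=4: | result := 2 | result -2
price_opt: total := -1 | scale := -1 | ((total + step) == (step + 2)): false | total := -2 | result := 0 | iter idx=-1: | result := 2 | iter idx=0: | result := 2 | iter idx=1: | result := 2 | iter idx=2: | result := 2 | iter idx=3: | result := 2 | iter idx=4: | result := 2 | result -1
-2 and -1 differ, so these are not the same function on this domain.
verdict: not equivalent; witness: base=-3, step=-1


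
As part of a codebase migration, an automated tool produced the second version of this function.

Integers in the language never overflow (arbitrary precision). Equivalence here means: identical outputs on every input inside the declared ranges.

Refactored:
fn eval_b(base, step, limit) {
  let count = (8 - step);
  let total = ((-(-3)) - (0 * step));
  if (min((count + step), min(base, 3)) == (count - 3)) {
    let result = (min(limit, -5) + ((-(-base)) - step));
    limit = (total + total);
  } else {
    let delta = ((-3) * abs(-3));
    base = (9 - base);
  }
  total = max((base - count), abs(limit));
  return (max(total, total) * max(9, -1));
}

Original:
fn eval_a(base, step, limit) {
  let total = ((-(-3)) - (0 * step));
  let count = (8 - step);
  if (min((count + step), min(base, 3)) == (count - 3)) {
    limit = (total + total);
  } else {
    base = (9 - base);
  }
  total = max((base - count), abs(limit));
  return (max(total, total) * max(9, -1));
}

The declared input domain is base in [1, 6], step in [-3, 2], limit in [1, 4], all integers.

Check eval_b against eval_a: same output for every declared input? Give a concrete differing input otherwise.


Changes here: local variable names differ; also statement counts differ; also constant usage differs; also min/max/abs usage differs; also arithmetic usage differs; the full 144-point sweep finds no disagreement.
verdict: equivalent


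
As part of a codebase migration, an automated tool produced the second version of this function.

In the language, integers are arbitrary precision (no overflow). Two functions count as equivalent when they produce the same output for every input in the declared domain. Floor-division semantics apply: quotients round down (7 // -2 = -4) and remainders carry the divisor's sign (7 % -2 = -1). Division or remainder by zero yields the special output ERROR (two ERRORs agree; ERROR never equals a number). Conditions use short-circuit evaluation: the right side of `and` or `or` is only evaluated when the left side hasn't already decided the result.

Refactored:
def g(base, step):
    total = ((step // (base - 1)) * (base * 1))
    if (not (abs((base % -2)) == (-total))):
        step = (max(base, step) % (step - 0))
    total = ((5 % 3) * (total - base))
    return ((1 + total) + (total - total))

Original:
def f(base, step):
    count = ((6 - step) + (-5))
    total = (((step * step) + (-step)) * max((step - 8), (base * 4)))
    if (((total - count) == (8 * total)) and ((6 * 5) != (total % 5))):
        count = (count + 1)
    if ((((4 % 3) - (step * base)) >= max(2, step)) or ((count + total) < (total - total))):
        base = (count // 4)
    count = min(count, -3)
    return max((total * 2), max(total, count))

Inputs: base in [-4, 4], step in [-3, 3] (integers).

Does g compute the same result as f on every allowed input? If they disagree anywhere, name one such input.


Input base=-4, step=-3: -3 from f versus 9 from g.
verdict: not equivalent; witness: base=-4, step=-3
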